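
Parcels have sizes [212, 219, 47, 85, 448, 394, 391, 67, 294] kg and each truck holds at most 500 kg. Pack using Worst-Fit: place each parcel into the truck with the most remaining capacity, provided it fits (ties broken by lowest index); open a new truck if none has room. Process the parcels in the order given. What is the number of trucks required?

5 trucks

truck 1: place 212 kg, 288 kg left
truck 1: place 219 kg, 69 kg left
truck 1: place 47 kg, 22 kg left
truck 2: place 85 kg, 415 kg left
truck 3: place 448 kg, 52 kg left
truck 2: place 394 kg, 21 kg left
truck 4: place 391 kg, 109 kg left
truck 4: place 67 kg, 42 kg left
truck 5: place 294 kg, 206 kg left
Final trucks: [212,219,47] [85,394] [448] [391,67] [294].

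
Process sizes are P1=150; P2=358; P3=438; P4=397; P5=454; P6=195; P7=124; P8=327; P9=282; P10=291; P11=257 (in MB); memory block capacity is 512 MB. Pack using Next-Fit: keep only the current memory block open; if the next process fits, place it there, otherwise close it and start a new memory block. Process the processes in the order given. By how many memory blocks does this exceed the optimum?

Next-Fit: [150,358] [438] [397] [454] [195,124] [327] [282] [291] [257] → 9 memory blocks.
8 processes exceed 256 MB (half the capacity), and no two of those can share a memory block, so at least 8 memory blocks are needed.
An optimal packing achieves that bound: [454] [438] [397] [358,150] [327,124] [291,195] [282] [257] → 8 memory blocks.
Excess: 9 − 8 = 1.

1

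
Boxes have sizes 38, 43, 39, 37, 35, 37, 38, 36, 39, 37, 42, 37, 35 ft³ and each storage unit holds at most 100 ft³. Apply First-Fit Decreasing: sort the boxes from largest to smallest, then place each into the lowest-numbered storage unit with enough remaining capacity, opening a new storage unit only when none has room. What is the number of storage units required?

Sorted descending: 43, 42, 39, 39, 38, 38, 37, 37, 37, 37, 36, 35, 35.
43 ft³ → storage unit 1 (remaining 57 ft³)
42 ft³ → storage unit 1 (remaining 15 ft³)
39 ft³ → storage unit 2 (remaining 61 ft³)
39 ft³ → storage unit 2 (remaining 22 ft³)
38 ft³ → storage unit 3 (remaining 62 ft³)
38 ft³ → storage unit 3 (remaining 24 ft³)
37 ft³ → storage unit 4 (remaining 63 ft³)
37 ft³ → storage unit 4 (remaining 26 ft³)
37 ft³ → storage unit 5 (remaining 63 ft³)
37 ft³ → storage unit 5 (remaining 26 ft³)
36 ft³ → storage unit 6 (remaining 64 ft³)
35 ft³ → storage unit 6 (remaining 29 ft³)
35 ft³ → storage unit 7 (remaining 65 ft³)

7 storage units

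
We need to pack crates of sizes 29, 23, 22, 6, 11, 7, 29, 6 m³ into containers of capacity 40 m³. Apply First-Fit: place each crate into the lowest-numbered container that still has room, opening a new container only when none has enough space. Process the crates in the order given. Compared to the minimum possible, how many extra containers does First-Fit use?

First-Fit: [29,6] [23,11,6] [22,7] [29] → 4 containers.
Total size 133 m³; any packing needs at least ⌈133/40⌉ = 4 containers.
So 4 is already optimal.

0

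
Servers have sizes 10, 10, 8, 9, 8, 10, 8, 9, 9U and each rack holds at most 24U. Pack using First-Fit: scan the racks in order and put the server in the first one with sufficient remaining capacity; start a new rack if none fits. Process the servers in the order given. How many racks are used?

5

Put 10U in rack 1; 14U remain.
Put 10U in rack 1; 4U remain.
Put 8U in rack 2; 16U remain.
Put 9U in rack 2; 7U remain.
Put 8U in rack 3; 16U remain.
Put 10U in rack 3; 6U remain.
Put 8U in rack 4; 16U remain.
Put 9U in rack 4; 7U remain.
Put 9U in rack 5; 15U remain.
Final racks: [10,10] [8,9] [8,10] [8,9] [9].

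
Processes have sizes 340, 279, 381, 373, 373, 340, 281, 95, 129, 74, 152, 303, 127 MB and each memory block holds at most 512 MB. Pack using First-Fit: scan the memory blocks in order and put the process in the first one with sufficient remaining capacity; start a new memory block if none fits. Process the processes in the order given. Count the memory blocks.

Put 340 MB in memory block 1; 172 MB remain.
Put 279 MB in memory block 2; 233 MB remain.
Put 381 MB in memory block 3; 131 MB remain.
Put 373 MB in memory block 4; 139 MB remain.
Put 373 MB in memory block 5; 139 MB remain.
Put 340 MB in memory block 6; 172 MB remain.
Put 281 MB in memory block 7; 231 MB remain.
Put 95 MB in memory block 1; 77 MB remain.
Put 129 MB in memory block 2; 104 MB remain.
Put 74 MB in memory block 1; 3 MB remain.
Put 152 MB in memory block 6; 20 MB remain.
Put 303 MB in memory block 8; 209 MB remain.
Put 127 MB in memory block 3; 4 MB remain.
Final memory blocks: [340,95,74] [279,129] [381,127] [373] [373] [340,152] [281] [303].

8 memory blocks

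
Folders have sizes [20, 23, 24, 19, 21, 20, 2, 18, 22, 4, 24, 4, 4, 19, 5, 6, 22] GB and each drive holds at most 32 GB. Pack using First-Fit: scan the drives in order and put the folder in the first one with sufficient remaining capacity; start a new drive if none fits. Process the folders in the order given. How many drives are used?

11

drive 1: place 20 GB, 12 GB left
drive 2: place 23 GB, 9 GB left
drive 3: place 24 GB, 8 GB left
drive 4: place 19 GB, 13 GB left
drive 5: place 21 GB, 11 GB left
drive 6: place 20 GB, 12 GB left
drive 1: place 2 GB, 10 GB left
drive 7: place 18 GB, 14 GB left
drive 8: place 22 GB, 10 GB left
drive 1: place 4 GB, 6 GB left
drive 9: place 24 GB, 8 GB left
drive 1: place 4 GB, 2 GB left
drive 2: place 4 GB, 5 GB left
drive 10: place 19 GB, 13 GB left
drive 2: place 5 GB, 0 GB left
drive 3: place 6 GB, 2 GB left
drive 11: place 22 GB, 10 GB left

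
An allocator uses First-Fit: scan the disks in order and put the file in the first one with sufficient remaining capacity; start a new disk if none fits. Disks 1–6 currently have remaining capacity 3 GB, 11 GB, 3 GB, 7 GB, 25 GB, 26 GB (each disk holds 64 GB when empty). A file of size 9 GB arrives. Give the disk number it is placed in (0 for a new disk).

2

Disks with room: disk 2 (11 GB), disk 5 (25 GB), disk 6 (26 GB).
The first with room is disk 2.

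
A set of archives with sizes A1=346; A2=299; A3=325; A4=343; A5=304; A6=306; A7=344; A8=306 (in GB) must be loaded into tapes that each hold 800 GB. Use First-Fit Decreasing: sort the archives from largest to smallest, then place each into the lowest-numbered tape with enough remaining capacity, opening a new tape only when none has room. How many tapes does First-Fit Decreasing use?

4

Sorted descending: 346, 344, 343, 325, 306, 306, 304, 299.
tape 1: place 346 GB, 454 GB left
tape 1: place 344 GB, 110 GB left
tape 2: place 343 GB, 457 GB left
tape 2: place 325 GB, 132 GB left
tape 3: place 306 GB, 494 GB left
tape 3: place 306 GB, 188 GB left
tape 4: place 304 GB, 496 GB left
tape 4: place 299 GB, 197 GB left
Final tapes: [346,344] [343,325] [306,306] [304,299].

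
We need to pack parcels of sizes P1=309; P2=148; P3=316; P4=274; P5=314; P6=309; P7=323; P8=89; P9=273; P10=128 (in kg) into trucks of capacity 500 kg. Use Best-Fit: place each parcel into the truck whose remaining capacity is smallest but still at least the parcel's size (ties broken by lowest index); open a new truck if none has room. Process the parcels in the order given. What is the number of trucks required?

7 trucks

Put P1 (309 kg) in truck 1; 191 kg remain.
Put P2 (148 kg) in truck 1; 43 kg remain.
Put P3 (316 kg) in truck 2; 184 kg remain.
Put P4 (274 kg) in truck 3; 226 kg remain.
Put P5 (314 kg) in truck 4; 186 kg remain.
Put P6 (309 kg) in truck 5; 191 kg remain.
Put P7 (323 kg) in truck 6; 177 kg remain.
Put P8 (89 kg) in truck 6; 88 kg remain.
Put P9 (273 kg) in truck 7; 227 kg remain.
Put P10 (128 kg) in truck 2; 56 kg remain.
Final trucks: [309,148] [316,128] [274] [314] [309] [323,89] [273].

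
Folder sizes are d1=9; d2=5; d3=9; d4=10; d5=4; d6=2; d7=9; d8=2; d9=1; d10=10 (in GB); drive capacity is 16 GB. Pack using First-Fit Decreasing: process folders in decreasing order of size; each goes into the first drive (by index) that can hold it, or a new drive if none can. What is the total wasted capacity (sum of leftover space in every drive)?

Sorted descending: 10, 10, 9, 9, 9, 5, 4, 2, 2, 1.
drive 1: place 10 GB, 6 GB left
drive 2: place 10 GB, 6 GB left
drive 3: place 9 GB, 7 GB left
drive 4: place 9 GB, 7 GB left
drive 5: place 9 GB, 7 GB left
drive 1: place 5 GB, 1 GB left
drive 2: place 4 GB, 2 GB left
drive 2: place 2 GB, 0 GB left
drive 3: place 2 GB, 5 GB left
drive 1: place 1 GB, 0 GB left
5 drives × 16 GB = 80 GB; used 61 GB; unused 19 GB.

19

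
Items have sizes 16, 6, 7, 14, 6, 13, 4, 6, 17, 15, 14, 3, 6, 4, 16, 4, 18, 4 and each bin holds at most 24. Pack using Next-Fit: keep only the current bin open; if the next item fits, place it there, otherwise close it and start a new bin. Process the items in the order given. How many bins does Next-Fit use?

Put 16 in bin 1; 8 remain.
Put 6 in bin 1; 2 remain.
Put 7 in bin 2; 17 remain.
Put 14 in bin 2; 3 remain.
Put 6 in bin 3; 18 remain.
Put 13 in bin 3; 5 remain.
Put 4 in bin 3; 1 remain.
Put 6 in bin 4; 18 remain.
Put 17 in bin 4; 1 remain.
Put 15 in bin 5; 9 remain.
Put 14 in bin 6; 10 remain.
Put 3 in bin 6; 7 remain.
Put 6 in bin 6; 1 remain.
Put 4 in bin 7; 20 remain.
Put 16 in bin 7; 4 remain.
Put 4 in bin 7; 0 remain.
Put 18 in bin 8; 6 remain.
Put 4 in bin 8; 2 remain.

8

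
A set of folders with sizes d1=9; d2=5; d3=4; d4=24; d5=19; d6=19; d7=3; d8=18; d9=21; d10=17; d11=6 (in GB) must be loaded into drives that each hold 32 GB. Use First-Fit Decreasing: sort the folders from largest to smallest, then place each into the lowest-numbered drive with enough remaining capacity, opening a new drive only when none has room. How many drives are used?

6

Sorted descending: 24, 21, 19, 19, 18, 17, 9, 6, 5, 4, 3.
drive 1: place 24 GB, 8 GB left
drive 2: place 21 GB, 11 GB left
drive 3: place 19 GB, 13 GB left
drive 4: place 19 GB, 13 GB left
drive 5: place 18 GB, 14 GB left
drive 6: place 17 GB, 15 GB left
drive 2: place 9 GB, 2 GB left
drive 1: place 6 GB, 2 GB left
drive 3: place 5 GB, 8 GB left
drive 3: place 4 GB, 4 GB left
drive 3: place 3 GB, 1 GB left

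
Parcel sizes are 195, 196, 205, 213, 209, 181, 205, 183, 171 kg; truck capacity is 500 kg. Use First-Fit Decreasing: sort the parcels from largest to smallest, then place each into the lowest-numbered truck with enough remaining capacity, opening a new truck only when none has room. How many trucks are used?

5

Sorted descending: 213, 209, 205, 205, 196, 195, 183, 181, 171.
213 kg → truck 1 (remaining 287 kg)
209 kg → truck 1 (remaining 78 kg)
205 kg → truck 2 (remaining 295 kg)
205 kg → truck 2 (remaining 90 kg)
196 kg → truck 3 (remaining 304 kg)
195 kg → truck 3 (remaining 109 kg)
183 kg → truck 4 (remaining 317 kg)
181 kg → truck 4 (remaining 136 kg)
171 kg → truck 5 (remaining 329 kg)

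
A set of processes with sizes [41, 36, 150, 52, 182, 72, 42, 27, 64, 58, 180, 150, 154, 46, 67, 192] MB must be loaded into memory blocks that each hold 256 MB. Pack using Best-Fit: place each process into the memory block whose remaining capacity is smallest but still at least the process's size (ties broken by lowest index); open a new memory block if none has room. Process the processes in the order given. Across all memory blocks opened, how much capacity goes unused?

41 MB → memory block 1 (remaining 215 MB)
36 MB → memory block 1 (remaining 179 MB)
150 MB → memory block 1 (remaining 29 MB)
52 MB → memory block 2 (remaining 204 MB)
182 MB → memory block 2 (remaining 22 MB)
72 MB → memory block 3 (remaining 184 MB)
42 MB → memory block 3 (remaining 142 MB)
27 MB → memory block 1 (remaining 2 MB)
64 MB → memory block 3 (remaining 78 MB)
58 MB → memory block 3 (remaining 20 MB)
180 MB → memory block 4 (remaining 76 MB)
150 MB → memory block 5 (remaining 106 MB)
154 MB → memory block 6 (remaining 102 MB)
46 MB → memory block 4 (remaining 30 MB)
67 MB → memory block 6 (remaining 35 MB)
192 MB → memory block 7 (remaining 64 MB)
7 memory blocks × 256 MB = 1792 MB; used 1513 MB; unused 279 MB.

279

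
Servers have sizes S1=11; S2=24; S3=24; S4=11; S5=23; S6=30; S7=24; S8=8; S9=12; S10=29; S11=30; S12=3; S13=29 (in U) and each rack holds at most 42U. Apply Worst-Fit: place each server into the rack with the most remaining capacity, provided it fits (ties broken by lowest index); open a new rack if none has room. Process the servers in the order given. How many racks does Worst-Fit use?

rack 1: place S1 (11U), 31U left
rack 1: place S2 (24U), 7U left
rack 2: place S3 (24U), 18U left
rack 2: place S4 (11U), 7U left
rack 3: place S5 (23U), 19U left
rack 4: place S6 (30U), 12U left
rack 5: place S7 (24U), 18U left
rack 3: place S8 (8U), 11U left
rack 5: place S9 (12U), 6U left
rack 6: place S10 (29U), 13U left
rack 7: place S11 (30U), 12U left
rack 6: place S12 (3U), 10U left
rack 8: place S13 (29U), 13U left

8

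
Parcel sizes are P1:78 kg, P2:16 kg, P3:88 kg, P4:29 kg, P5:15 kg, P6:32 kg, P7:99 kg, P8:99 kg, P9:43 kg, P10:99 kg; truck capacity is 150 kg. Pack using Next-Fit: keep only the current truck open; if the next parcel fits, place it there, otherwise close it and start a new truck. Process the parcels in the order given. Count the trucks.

Put P1 (78 kg) in truck 1; 72 kg remain.
Put P2 (16 kg) in truck 1; 56 kg remain.
Put P3 (88 kg) in truck 2; 62 kg remain.
Put P4 (29 kg) in truck 2; 33 kg remain.
Put P5 (15 kg) in truck 2; 18 kg remain.
Put P6 (32 kg) in truck 3; 118 kg remain.
Put P7 (99 kg) in truck 3; 19 kg remain.
Put P8 (99 kg) in truck 4; 51 kg remain.
Put P9 (43 kg) in truck 4; 8 kg remain.
Put P10 (99 kg) in truck 5; 51 kg remain.

5 trucks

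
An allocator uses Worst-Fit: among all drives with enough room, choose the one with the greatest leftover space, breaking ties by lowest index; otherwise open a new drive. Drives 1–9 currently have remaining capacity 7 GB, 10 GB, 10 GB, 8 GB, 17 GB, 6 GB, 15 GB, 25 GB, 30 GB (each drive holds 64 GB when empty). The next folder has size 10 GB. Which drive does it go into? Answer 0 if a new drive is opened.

Drives with room: drive 2 (10 GB), drive 3 (10 GB), drive 5 (17 GB), drive 7 (15 GB), drive 8 (25 GB), drive 9 (30 GB).
Most room is drive 9 with 30 GB free.

9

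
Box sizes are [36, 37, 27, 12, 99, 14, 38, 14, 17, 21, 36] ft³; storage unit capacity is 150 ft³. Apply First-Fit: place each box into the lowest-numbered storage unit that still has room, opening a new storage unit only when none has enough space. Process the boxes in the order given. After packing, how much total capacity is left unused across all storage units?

99

storage unit 1: place 36 ft³, 114 ft³ left
storage unit 1: place 37 ft³, 77 ft³ left
storage unit 1: place 27 ft³, 50 ft³ left
storage unit 1: place 12 ft³, 38 ft³ left
storage unit 2: place 99 ft³, 51 ft³ left
storage unit 1: place 14 ft³, 24 ft³ left
storage unit 2: place 38 ft³, 13 ft³ left
storage unit 1: place 14 ft³, 10 ft³ left
storage unit 3: place 17 ft³, 133 ft³ left
storage unit 3: place 21 ft³, 112 ft³ left
storage unit 3: place 36 ft³, 76 ft³ left
3 storage units × 150 ft³ = 450 ft³; used 351 ft³; unused 99 ft³.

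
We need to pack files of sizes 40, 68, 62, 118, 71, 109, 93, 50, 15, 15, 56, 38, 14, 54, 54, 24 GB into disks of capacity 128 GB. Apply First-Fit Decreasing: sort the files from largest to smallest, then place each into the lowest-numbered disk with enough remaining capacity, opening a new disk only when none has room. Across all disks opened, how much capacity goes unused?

143

Sorted descending: 118, 109, 93, 71, 68, 62, 56, 54, 54, 50, 40, 38, 24, 15, 15, 14.
disk 1: place 118 GB, 10 GB left
disk 2: place 109 GB, 19 GB left
disk 3: place 93 GB, 35 GB left
disk 4: place 71 GB, 57 GB left
disk 5: place 68 GB, 60 GB left
disk 6: place 62 GB, 66 GB left
disk 4: place 56 GB, 1 GB left
disk 5: place 54 GB, 6 GB left
disk 6: place 54 GB, 12 GB left
disk 7: place 50 GB, 78 GB left
disk 7: place 40 GB, 38 GB left
disk 7: place 38 GB, 0 GB left
disk 3: place 24 GB, 11 GB left
disk 2: place 15 GB, 4 GB left
disk 8: place 15 GB, 113 GB left
disk 8: place 14 GB, 99 GB left
8 disks × 128 GB = 1024 GB; used 881 GB; unused 143 GB.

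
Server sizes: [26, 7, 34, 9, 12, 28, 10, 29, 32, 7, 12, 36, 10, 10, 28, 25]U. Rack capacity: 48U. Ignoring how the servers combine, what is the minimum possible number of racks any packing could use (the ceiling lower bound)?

7

Total size = 26 + 7 + 34 + 9 + 12 + 28 + 10 + 29 + 32 + 7 + 12 + 36 + 10 + 10 + 28 + 25 = 315U.
⌈315 / 48⌉ = 7.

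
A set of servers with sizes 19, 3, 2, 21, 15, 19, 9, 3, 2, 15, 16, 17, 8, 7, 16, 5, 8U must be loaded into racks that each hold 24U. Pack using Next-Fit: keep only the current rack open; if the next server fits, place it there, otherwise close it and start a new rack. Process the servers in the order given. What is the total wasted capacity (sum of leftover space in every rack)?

Put 19U in rack 1; 5U remain.
Put 3U in rack 1; 2U remain.
Put 2U in rack 1; 0U remain.
Put 21U in rack 2; 3U remain.
Put 15U in rack 3; 9U remain.
Put 19U in rack 4; 5U remain.
Put 9U in rack 5; 15U remain.
Put 3U in rack 5; 12U remain.
Put 2U in rack 5; 10U remain.
Put 15U in rack 6; 9U remain.
Put 16U in rack 7; 8U remain.
Put 17U in rack 8; 7U remain.
Put 8U in rack 9; 16U remain.
Put 7U in rack 9; 9U remain.
Put 16U in rack 10; 8U remain.
Put 5U in rack 10; 3U remain.
Put 8U in rack 11; 16U remain.
11 racks × 24U = 264U; used 185U; unused 79U.

79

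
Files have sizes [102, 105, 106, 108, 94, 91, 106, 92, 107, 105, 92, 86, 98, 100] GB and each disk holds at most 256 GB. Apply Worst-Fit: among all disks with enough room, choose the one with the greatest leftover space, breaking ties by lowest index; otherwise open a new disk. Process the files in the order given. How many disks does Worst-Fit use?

102 GB → disk 1 (remaining 154 GB)
105 GB → disk 1 (remaining 49 GB)
106 GB → disk 2 (remaining 150 GB)
108 GB → disk 2 (remaining 42 GB)
94 GB → disk 3 (remaining 162 GB)
91 GB → disk 3 (remaining 71 GB)
106 GB → disk 4 (remaining 150 GB)
92 GB → disk 4 (remaining 58 GB)
107 GB → disk 5 (remaining 149 GB)
105 GB → disk 5 (remaining 44 GB)
92 GB → disk 6 (remaining 164 GB)
86 GB → disk 6 (remaining 78 GB)
98 GB → disk 7 (remaining 158 GB)
100 GB → disk 7 (remaining 58 GB)
Final disks: [102,105] [106,108] [94,91] [106,92] [107,105] [92,86] [98,100].

7 disks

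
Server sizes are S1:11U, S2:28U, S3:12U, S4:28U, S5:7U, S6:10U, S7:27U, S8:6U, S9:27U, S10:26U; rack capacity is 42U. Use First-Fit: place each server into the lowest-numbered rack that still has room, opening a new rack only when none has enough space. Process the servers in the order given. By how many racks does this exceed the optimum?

1

First-Fit: [11,28] [12,28] [7,10,6] [27] [27] [26] → 6 racks.
Total size 182U; any packing needs at least ⌈182/42⌉ = 5 racks.
An optimal packing achieves that bound: [28,12] [28,11] [27,10] [27,7,6] [26] → 5 racks.
Excess: 6 − 5 = 1.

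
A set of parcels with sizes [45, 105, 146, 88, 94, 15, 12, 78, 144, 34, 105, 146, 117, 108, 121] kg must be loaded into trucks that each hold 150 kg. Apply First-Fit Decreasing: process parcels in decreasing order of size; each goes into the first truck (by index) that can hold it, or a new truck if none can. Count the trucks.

11

Sorted descending: 146, 146, 144, 121, 117, 108, 105, 105, 94, 88, 78, 45, 34, 15, 12.
truck 1: place 146 kg, 4 kg left
truck 2: place 146 kg, 4 kg left
truck 3: place 144 kg, 6 kg left
truck 4: place 121 kg, 29 kg left
truck 5: place 117 kg, 33 kg left
truck 6: place 108 kg, 42 kg left
truck 7: place 105 kg, 45 kg left
truck 8: place 105 kg, 45 kg left
truck 9: place 94 kg, 56 kg left
truck 10: place 88 kg, 62 kg left
truck 11: place 78 kg, 72 kg left
truck 7: place 45 kg, 0 kg left
truck 6: place 34 kg, 8 kg left
truck 4: place 15 kg, 14 kg left
truck 4: place 12 kg, 2 kg left
Final trucks: [146] [146] [144] [121,15,12] [117] [108,34] [105,45] [105] [94] [88] [78].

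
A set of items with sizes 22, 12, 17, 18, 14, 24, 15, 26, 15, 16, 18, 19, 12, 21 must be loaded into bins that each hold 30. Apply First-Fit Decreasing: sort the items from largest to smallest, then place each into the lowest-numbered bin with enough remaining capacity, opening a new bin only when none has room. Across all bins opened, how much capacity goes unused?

Sorted descending: 26, 24, 22, 21, 19, 18, 18, 17, 16, 15, 15, 14, 12, 12.
bin 1: place 26, 4 left
bin 2: place 24, 6 left
bin 3: place 22, 8 left
bin 4: place 21, 9 left
bin 5: place 19, 11 left
bin 6: place 18, 12 left
bin 7: place 18, 12 left
bin 8: place 17, 13 left
bin 9: place 16, 14 left
bin 10: place 15, 15 left
bin 10: place 15, 0 left
bin 9: place 14, 0 left
bin 6: place 12, 0 left
bin 7: place 12, 0 left
10 bins × 30 = 300; used 249; unused 51.

51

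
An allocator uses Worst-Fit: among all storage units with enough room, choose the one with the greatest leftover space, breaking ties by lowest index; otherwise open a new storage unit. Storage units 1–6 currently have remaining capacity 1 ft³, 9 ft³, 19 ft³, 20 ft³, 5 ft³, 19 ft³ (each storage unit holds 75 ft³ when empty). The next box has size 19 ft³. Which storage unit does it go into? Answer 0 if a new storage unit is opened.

4

Storage units with room: storage unit 3 (19 ft³), storage unit 4 (20 ft³), storage unit 6 (19 ft³).
Most room is storage unit 4 with 20 ft³ free.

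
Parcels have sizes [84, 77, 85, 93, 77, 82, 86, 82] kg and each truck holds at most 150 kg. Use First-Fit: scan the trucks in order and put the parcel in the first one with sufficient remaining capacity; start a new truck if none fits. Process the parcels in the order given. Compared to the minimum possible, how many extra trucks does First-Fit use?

First-Fit: [84] [77] [85] [93] [77] [82] [86] [82] → 8 trucks.
8 parcels exceed 75 kg (half the capacity), and no two of those can share a truck, so at least 8 trucks are needed.
So 8 is already optimal.

0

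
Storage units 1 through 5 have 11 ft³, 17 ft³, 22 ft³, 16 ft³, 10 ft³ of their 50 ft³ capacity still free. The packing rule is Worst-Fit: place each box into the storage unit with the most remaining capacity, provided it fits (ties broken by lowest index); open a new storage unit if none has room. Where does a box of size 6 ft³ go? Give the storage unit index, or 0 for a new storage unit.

Storage units with room: storage unit 1 (11 ft³), storage unit 2 (17 ft³), storage unit 3 (22 ft³), storage unit 4 (16 ft³), storage unit 5 (10 ft³).
Most room is storage unit 3 with 22 ft³ free.

3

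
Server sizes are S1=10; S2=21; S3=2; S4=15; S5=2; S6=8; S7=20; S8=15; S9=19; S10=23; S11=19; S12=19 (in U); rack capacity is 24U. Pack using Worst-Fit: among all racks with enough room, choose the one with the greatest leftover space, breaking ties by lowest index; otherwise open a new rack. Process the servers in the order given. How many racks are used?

Put S1 (10U) in rack 1; 14U remain.
Put S2 (21U) in rack 2; 3U remain.
Put S3 (2U) in rack 1; 12U remain.
Put S4 (15U) in rack 3; 9U remain.
Put S5 (2U) in rack 1; 10U remain.
Put S6 (8U) in rack 1; 2U remain.
Put S7 (20U) in rack 4; 4U remain.
Put S8 (15U) in rack 5; 9U remain.
Put S9 (19U) in rack 6; 5U remain.
Put S10 (23U) in rack 7; 1U remain.
Put S11 (19U) in rack 8; 5U remain.
Put S12 (19U) in rack 9; 5U remain.
Final racks: [10,2,2,8] [21] [15] [20] [15] [19] [23] [19] [19].

9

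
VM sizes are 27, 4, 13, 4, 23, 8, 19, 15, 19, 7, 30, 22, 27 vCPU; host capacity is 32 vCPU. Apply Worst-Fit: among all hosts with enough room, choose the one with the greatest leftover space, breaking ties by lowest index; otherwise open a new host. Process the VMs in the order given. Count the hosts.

27 vCPU → host 1 (remaining 5 vCPU)
4 vCPU → host 1 (remaining 1 vCPU)
13 vCPU → host 2 (remaining 19 vCPU)
4 vCPU → host 2 (remaining 15 vCPU)
23 vCPU → host 3 (remaining 9 vCPU)
8 vCPU → host 2 (remaining 7 vCPU)
19 vCPU → host 4 (remaining 13 vCPU)
15 vCPU → host 5 (remaining 17 vCPU)
19 vCPU → host 6 (remaining 13 vCPU)
7 vCPU → host 5 (remaining 10 vCPU)
30 vCPU → host 7 (remaining 2 vCPU)
22 vCPU → host 8 (remaining 10 vCPU)
27 vCPU → host 9 (remaining 5 vCPU)

9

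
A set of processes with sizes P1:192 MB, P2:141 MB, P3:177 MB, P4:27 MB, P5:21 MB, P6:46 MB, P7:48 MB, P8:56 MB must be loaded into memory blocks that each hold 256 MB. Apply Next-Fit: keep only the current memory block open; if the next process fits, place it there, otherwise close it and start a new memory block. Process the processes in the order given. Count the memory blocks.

4 memory blocks

P1 (192 MB) → memory block 1 (remaining 64 MB)
P2 (141 MB) → memory block 2 (remaining 115 MB)
P3 (177 MB) → memory block 3 (remaining 79 MB)
P4 (27 MB) → memory block 3 (remaining 52 MB)
P5 (21 MB) → memory block 3 (remaining 31 MB)
P6 (46 MB) → memory block 4 (remaining 210 MB)
P7 (48 MB) → memory block 4 (remaining 162 MB)
P8 (56 MB) → memory block 4 (remaining 106 MB)
Final memory blocks: [192] [141] [177,27,21] [46,48,56].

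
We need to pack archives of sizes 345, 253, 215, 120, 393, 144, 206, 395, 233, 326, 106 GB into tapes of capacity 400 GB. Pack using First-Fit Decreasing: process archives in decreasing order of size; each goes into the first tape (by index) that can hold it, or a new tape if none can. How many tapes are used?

Sorted descending: 395, 393, 345, 326, 253, 233, 215, 206, 144, 120, 106.
Put 395 GB in tape 1; 5 GB remain.
Put 393 GB in tape 2; 7 GB remain.
Put 345 GB in tape 3; 55 GB remain.
Put 326 GB in tape 4; 74 GB remain.
Put 253 GB in tape 5; 147 GB remain.
Put 233 GB in tape 6; 167 GB remain.
Put 215 GB in tape 7; 185 GB remain.
Put 206 GB in tape 8; 194 GB remain.
Put 144 GB in tape 5; 3 GB remain.
Put 120 GB in tape 6; 47 GB remain.
Put 106 GB in tape 7; 79 GB remain.

8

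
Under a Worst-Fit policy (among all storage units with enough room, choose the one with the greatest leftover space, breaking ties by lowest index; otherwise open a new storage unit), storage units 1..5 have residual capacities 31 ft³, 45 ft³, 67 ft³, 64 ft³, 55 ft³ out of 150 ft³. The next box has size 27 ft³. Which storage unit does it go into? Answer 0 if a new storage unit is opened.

3

Storage units with room: storage unit 1 (31 ft³), storage unit 2 (45 ft³), storage unit 3 (67 ft³), storage unit 4 (64 ft³), storage unit 5 (55 ft³).
Most room is storage unit 3 with 67 ft³ free.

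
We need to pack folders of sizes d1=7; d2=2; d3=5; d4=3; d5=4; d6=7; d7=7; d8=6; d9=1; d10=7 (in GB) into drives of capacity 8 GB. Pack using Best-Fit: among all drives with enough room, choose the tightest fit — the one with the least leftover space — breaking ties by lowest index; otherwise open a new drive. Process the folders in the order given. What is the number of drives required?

7 drives

drive 1: place d1 (7 GB), 1 GB left
drive 2: place d2 (2 GB), 6 GB left
drive 2: place d3 (5 GB), 1 GB left
drive 3: place d4 (3 GB), 5 GB left
drive 3: place d5 (4 GB), 1 GB left
drive 4: place d6 (7 GB), 1 GB left
drive 5: place d7 (7 GB), 1 GB left
drive 6: place d8 (6 GB), 2 GB left
drive 1: place d9 (1 GB), 0 GB left
drive 7: place d10 (7 GB), 1 GB left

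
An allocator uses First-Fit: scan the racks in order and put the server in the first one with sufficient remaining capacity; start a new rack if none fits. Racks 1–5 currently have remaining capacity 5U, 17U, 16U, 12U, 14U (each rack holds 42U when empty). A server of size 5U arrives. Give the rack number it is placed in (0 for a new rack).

1

Racks with room: rack 1 (5U), rack 2 (17U), rack 3 (16U), rack 4 (12U), rack 5 (14U).
The first with room is rack 1.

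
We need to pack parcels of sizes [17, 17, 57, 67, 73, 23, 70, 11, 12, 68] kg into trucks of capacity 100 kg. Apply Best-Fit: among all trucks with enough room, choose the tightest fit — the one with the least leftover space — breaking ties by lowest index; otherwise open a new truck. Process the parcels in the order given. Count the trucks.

truck 1: place 17 kg, 83 kg left
truck 1: place 17 kg, 66 kg left
truck 1: place 57 kg, 9 kg left
truck 2: place 67 kg, 33 kg left
truck 3: place 73 kg, 27 kg left
truck 3: place 23 kg, 4 kg left
truck 4: place 70 kg, 30 kg left
truck 4: place 11 kg, 19 kg left
truck 4: place 12 kg, 7 kg left
truck 5: place 68 kg, 32 kg left
Final trucks: [17,17,57] [67] [73,23] [70,11,12] [68].

5 trucks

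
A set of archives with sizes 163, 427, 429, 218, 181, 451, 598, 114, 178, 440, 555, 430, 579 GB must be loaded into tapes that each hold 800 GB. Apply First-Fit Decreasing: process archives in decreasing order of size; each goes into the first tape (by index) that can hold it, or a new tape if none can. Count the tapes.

8

Sorted descending: 598, 579, 555, 451, 440, 430, 429, 427, 218, 181, 178, 163, 114.
598 GB → tape 1 (remaining 202 GB)
579 GB → tape 2 (remaining 221 GB)
555 GB → tape 3 (remaining 245 GB)
451 GB → tape 4 (remaining 349 GB)
440 GB → tape 5 (remaining 360 GB)
430 GB → tape 6 (remaining 370 GB)
429 GB → tape 7 (remaining 371 GB)
427 GB → tape 8 (remaining 373 GB)
218 GB → tape 2 (remaining 3 GB)
181 GB → tape 1 (remaining 21 GB)
178 GB → tape 3 (remaining 67 GB)
163 GB → tape 4 (remaining 186 GB)
114 GB → tape 4 (remaining 72 GB)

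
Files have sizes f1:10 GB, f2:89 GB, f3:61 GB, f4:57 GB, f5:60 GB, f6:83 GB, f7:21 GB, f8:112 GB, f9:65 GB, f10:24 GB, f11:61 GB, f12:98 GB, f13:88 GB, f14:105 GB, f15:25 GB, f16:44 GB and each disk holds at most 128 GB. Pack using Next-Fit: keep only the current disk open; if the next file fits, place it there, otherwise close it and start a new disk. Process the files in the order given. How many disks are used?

11 disks

Put f1 (10 GB) in disk 1; 118 GB remain.
Put f2 (89 GB) in disk 1; 29 GB remain.
Put f3 (61 GB) in disk 2; 67 GB remain.
Put f4 (57 GB) in disk 2; 10 GB remain.
Put f5 (60 GB) in disk 3; 68 GB remain.
Put f6 (83 GB) in disk 4; 45 GB remain.
Put f7 (21 GB) in disk 4; 24 GB remain.
Put f8 (112 GB) in disk 5; 16 GB remain.
Put f9 (65 GB) in disk 6; 63 GB remain.
Put f10 (24 GB) in disk 6; 39 GB remain.
Put f11 (61 GB) in disk 7; 67 GB remain.
Put f12 (98 GB) in disk 8; 30 GB remain.
Put f13 (88 GB) in disk 9; 40 GB remain.
Put f14 (105 GB) in disk 10; 23 GB remain.
Put f15 (25 GB) in disk 11; 103 GB remain.
Put f16 (44 GB) in disk 11; 59 GB remain.
Final disks: [10,89] [61,57] [60] [83,21] [112] [65,24] [61] [98] [88] [105] [25,44].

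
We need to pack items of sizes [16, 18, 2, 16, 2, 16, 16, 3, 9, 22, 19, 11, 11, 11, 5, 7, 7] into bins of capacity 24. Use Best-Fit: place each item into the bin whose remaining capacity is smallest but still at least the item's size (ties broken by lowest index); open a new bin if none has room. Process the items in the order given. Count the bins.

16 → bin 1 (remaining 8)
18 → bin 2 (remaining 6)
2 → bin 2 (remaining 4)
16 → bin 3 (remaining 8)
2 → bin 2 (remaining 2)
16 → bin 4 (remaining 8)
16 → bin 5 (remaining 8)
3 → bin 1 (remaining 5)
9 → bin 6 (remaining 15)
22 → bin 7 (remaining 2)
19 → bin 8 (remaining 5)
11 → bin 6 (remaining 4)
11 → bin 9 (remaining 13)
11 → bin 9 (remaining 2)
5 → bin 1 (remaining 0)
7 → bin 3 (remaining 1)
7 → bin 4 (remaining 1)

9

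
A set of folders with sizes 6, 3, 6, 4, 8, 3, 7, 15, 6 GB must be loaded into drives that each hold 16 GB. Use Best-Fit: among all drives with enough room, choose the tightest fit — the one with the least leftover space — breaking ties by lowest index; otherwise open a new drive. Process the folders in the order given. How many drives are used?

6 GB → drive 1 (remaining 10 GB)
3 GB → drive 1 (remaining 7 GB)
6 GB → drive 1 (remaining 1 GB)
4 GB → drive 2 (remaining 12 GB)
8 GB → drive 2 (remaining 4 GB)
3 GB → drive 2 (remaining 1 GB)
7 GB → drive 3 (remaining 9 GB)
15 GB → drive 4 (remaining 1 GB)
6 GB → drive 3 (remaining 3 GB)

4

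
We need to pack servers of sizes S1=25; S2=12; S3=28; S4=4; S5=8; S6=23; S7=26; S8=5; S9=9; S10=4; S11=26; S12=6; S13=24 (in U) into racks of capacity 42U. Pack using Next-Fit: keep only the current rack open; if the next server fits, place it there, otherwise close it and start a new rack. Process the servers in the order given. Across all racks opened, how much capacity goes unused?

52

Put S1 (25U) in rack 1; 17U remain.
Put S2 (12U) in rack 1; 5U remain.
Put S3 (28U) in rack 2; 14U remain.
Put S4 (4U) in rack 2; 10U remain.
Put S5 (8U) in rack 2; 2U remain.
Put S6 (23U) in rack 3; 19U remain.
Put S7 (26U) in rack 4; 16U remain.
Put S8 (5U) in rack 4; 11U remain.
Put S9 (9U) in rack 4; 2U remain.
Put S10 (4U) in rack 5; 38U remain.
Put S11 (26U) in rack 5; 12U remain.
Put S12 (6U) in rack 5; 6U remain.
Put S13 (24U) in rack 6; 18U remain.
6 racks × 42U = 252U; used 200U; unused 52U.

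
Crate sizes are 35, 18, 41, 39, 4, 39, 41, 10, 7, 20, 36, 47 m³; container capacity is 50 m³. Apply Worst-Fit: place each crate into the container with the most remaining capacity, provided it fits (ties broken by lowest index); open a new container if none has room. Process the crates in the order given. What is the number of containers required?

35 m³ → container 1 (remaining 15 m³)
18 m³ → container 2 (remaining 32 m³)
41 m³ → container 3 (remaining 9 m³)
39 m³ → container 4 (remaining 11 m³)
4 m³ → container 2 (remaining 28 m³)
39 m³ → container 5 (remaining 11 m³)
41 m³ → container 6 (remaining 9 m³)
10 m³ → container 2 (remaining 18 m³)
7 m³ → container 2 (remaining 11 m³)
20 m³ → container 7 (remaining 30 m³)
36 m³ → container 8 (remaining 14 m³)
47 m³ → container 9 (remaining 3 m³)

9 containers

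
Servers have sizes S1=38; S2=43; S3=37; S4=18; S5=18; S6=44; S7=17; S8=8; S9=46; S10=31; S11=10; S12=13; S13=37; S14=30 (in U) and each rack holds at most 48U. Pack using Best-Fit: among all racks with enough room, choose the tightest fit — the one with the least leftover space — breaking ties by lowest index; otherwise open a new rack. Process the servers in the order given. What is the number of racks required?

S1 (38U) → rack 1 (remaining 10U)
S2 (43U) → rack 2 (remaining 5U)
S3 (37U) → rack 3 (remaining 11U)
S4 (18U) → rack 4 (remaining 30U)
S5 (18U) → rack 4 (remaining 12U)
S6 (44U) → rack 5 (remaining 4U)
S7 (17U) → rack 6 (remaining 31U)
S8 (8U) → rack 1 (remaining 2U)
S9 (46U) → rack 7 (remaining 2U)
S10 (31U) → rack 6 (remaining 0U)
S11 (10U) → rack 3 (remaining 1U)
S12 (13U) → rack 8 (remaining 35U)
S13 (37U) → rack 9 (remaining 11U)
S14 (30U) → rack 8 (remaining 5U)
Final racks: [38,8] [43] [37,10] [18,18] [44] [17,31] [46] [13,30] [37].

9 racks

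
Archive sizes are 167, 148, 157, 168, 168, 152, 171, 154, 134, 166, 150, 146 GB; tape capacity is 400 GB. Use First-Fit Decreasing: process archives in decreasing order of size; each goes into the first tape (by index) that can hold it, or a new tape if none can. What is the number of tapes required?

6 tapes

Sorted descending: 171, 168, 168, 167, 166, 157, 154, 152, 150, 148, 146, 134.
171 GB → tape 1 (remaining 229 GB)
168 GB → tape 1 (remaining 61 GB)
168 GB → tape 2 (remaining 232 GB)
167 GB → tape 2 (remaining 65 GB)
166 GB → tape 3 (remaining 234 GB)
157 GB → tape 3 (remaining 77 GB)
154 GB → tape 4 (remaining 246 GB)
152 GB → tape 4 (remaining 94 GB)
150 GB → tape 5 (remaining 250 GB)
148 GB → tape 5 (remaining 102 GB)
146 GB → tape 6 (remaining 254 GB)
134 GB → tape 6 (remaining 120 GB)
Final tapes: [171,168] [168,167] [166,157] [154,152] [150,148] [146,134].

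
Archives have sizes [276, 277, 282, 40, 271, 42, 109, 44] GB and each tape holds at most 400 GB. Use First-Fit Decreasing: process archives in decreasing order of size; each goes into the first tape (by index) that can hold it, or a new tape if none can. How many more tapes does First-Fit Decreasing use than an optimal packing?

0

First-Fit Decreasing: [282,109] [277,44,42] [276,40] [271] → 4 tapes.
Total size 1341 GB; any packing needs at least ⌈1341/400⌉ = 4 tapes.
So 4 is already optimal.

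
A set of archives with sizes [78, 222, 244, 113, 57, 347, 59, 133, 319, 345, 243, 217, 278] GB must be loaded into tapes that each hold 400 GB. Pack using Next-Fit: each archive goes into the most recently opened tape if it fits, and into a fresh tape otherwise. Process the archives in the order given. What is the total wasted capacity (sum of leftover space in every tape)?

78 GB → tape 1 (remaining 322 GB)
222 GB → tape 1 (remaining 100 GB)
244 GB → tape 2 (remaining 156 GB)
113 GB → tape 2 (remaining 43 GB)
57 GB → tape 3 (remaining 343 GB)
347 GB → tape 4 (remaining 53 GB)
59 GB → tape 5 (remaining 341 GB)
133 GB → tape 5 (remaining 208 GB)
319 GB → tape 6 (remaining 81 GB)
345 GB → tape 7 (remaining 55 GB)
243 GB → tape 8 (remaining 157 GB)
217 GB → tape 9 (remaining 183 GB)
278 GB → tape 10 (remaining 122 GB)
10 tapes × 400 GB = 4000 GB; used 2655 GB; unused 1345 GB.

1345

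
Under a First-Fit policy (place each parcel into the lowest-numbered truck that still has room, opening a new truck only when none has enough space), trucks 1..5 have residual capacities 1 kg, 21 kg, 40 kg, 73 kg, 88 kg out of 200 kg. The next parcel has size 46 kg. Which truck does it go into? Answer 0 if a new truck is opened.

Trucks with room: truck 4 (73 kg), truck 5 (88 kg).
The first with room is truck 4.

4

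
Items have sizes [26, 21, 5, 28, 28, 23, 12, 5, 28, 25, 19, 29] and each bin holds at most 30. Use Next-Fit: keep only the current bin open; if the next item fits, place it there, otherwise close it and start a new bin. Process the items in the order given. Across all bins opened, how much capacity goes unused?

51

bin 1: place 26, 4 left
bin 2: place 21, 9 left
bin 2: place 5, 4 left
bin 3: place 28, 2 left
bin 4: place 28, 2 left
bin 5: place 23, 7 left
bin 6: place 12, 18 left
bin 6: place 5, 13 left
bin 7: place 28, 2 left
bin 8: place 25, 5 left
bin 9: place 19, 11 left
bin 10: place 29, 1 left
10 bins × 30 = 300; used 249; unused 51.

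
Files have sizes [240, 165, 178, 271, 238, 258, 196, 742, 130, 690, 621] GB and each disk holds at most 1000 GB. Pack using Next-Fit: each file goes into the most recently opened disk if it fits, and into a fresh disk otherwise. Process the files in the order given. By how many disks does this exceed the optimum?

Next-Fit: [240,165,178,271] [238,258,196] [742,130] [690] [621] → 5 disks.
Total size 3729 GB; any packing needs at least ⌈3729/1000⌉ = 4 disks.
An optimal packing achieves that bound: [742,258] [690,271] [621,240,130] [238,196,178,165] → 4 disks.
Excess: 5 − 4 = 1.

1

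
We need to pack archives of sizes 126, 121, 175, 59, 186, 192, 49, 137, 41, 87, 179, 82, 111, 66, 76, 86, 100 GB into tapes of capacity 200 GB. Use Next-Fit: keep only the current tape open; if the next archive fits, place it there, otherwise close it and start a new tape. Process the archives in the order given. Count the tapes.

12 tapes

Put 126 GB in tape 1; 74 GB remain.
Put 121 GB in tape 2; 79 GB remain.
Put 175 GB in tape 3; 25 GB remain.
Put 59 GB in tape 4; 141 GB remain.
Put 186 GB in tape 5; 14 GB remain.
Put 192 GB in tape 6; 8 GB remain.
Put 49 GB in tape 7; 151 GB remain.
Put 137 GB in tape 7; 14 GB remain.
Put 41 GB in tape 8; 159 GB remain.
Put 87 GB in tape 8; 72 GB remain.
Put 179 GB in tape 9; 21 GB remain.
Put 82 GB in tape 10; 118 GB remain.
Put 111 GB in tape 10; 7 GB remain.
Put 66 GB in tape 11; 134 GB remain.
Put 76 GB in tape 11; 58 GB remain.
Put 86 GB in tape 12; 114 GB remain.
Put 100 GB in tape 12; 14 GB remain.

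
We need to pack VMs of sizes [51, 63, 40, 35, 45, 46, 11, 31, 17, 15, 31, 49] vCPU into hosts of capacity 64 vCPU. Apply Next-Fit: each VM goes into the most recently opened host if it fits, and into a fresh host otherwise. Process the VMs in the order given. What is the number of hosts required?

9

51 vCPU → host 1 (remaining 13 vCPU)
63 vCPU → host 2 (remaining 1 vCPU)
40 vCPU → host 3 (remaining 24 vCPU)
35 vCPU → host 4 (remaining 29 vCPU)
45 vCPU → host 5 (remaining 19 vCPU)
46 vCPU → host 6 (remaining 18 vCPU)
11 vCPU → host 6 (remaining 7 vCPU)
31 vCPU → host 7 (remaining 33 vCPU)
17 vCPU → host 7 (remaining 16 vCPU)
15 vCPU → host 7 (remaining 1 vCPU)
31 vCPU → host 8 (remaining 33 vCPU)
49 vCPU → host 9 (remaining 15 vCPU)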